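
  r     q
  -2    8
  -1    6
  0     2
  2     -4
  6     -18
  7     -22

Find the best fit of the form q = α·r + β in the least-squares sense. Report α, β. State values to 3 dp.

Compute the Gram sums: Σr·r = 94, Σr = 12, Σ1 = 6.
For Xᵀq: Σr·q = -292, Σq = -28.
So XᵀX·[α, β]ᵀ = Xᵀq: [[94, 12]; [12, 6]]·[α, β]ᵀ = [-292, -28]ᵀ.
Eliminating β: 6·(row 1) − 12·(row 2) gives 420·α = 6·(-292) − 12·(-28) = -1416, so α = -118/35.
Then β = ((-28) − 12·(-118/35))/6 = 218/105.

α = -3.371, β = 2.076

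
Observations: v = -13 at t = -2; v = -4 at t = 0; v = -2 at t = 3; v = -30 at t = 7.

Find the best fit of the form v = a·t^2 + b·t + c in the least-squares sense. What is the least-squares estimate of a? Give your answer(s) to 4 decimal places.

a = -0.9964

The normal system AᵀA·[a, b, c]ᵀ = Aᵀv is [[2498, 362, 62]; [362, 62, 8]; [62, 8, 4]]·[a, b, c]ᵀ = [-1540, -190, -49]ᵀ.
Row-reducing yields a = -4669/4686, b = 14785/4686, c = -2434/781.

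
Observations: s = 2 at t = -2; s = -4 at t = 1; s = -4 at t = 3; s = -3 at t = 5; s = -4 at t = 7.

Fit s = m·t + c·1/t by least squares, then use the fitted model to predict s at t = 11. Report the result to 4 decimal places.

ŝ = -6.0319

Compute the Gram sums: Σt·t = 88, Σt·1/t = 5, Σ1/t·1/t = 62689/44100.
Moment sums: Σt·s = -63, Σ1/t·s = -788/105.
Normal equations: [[88, 5]; [5, 62689/44100]]·[m, c]ᵀ = [-63, -788/105]ᵀ.
Eliminating c: (62689/44100)·(row 1) − 5·(row 2) gives (1103533/11025)·m = (62689/44100)·(-63) − 5·(-788/105) = -109267/2100, so m = -2294607/4414132.
Then c = ((-788/105) − 5·(-2294607/4414132))/(62689/44100) = -3808245/1103533.
At t = 11: ŝ = (-2294607/4414132)·(11) + (-3808245/1103533)·(1/11) = -292880427/48555452.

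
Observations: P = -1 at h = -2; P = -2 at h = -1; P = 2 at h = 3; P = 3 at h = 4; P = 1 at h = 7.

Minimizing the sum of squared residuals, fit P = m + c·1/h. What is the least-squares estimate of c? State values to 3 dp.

c = 3.416

With design matrix X, XᵀX = [[5, -65/84]; [-65/84, 10189/7056]] and XᵀP = [3, 341/84]ᵀ.
det = 5·(10189/7056) − (-65/84)² = 2920/441.
m = (3·(10189/7056) − (-65/84)·(341/84))/(2920/441) = 13183/11680; c = (5·(341/84) − (-65/84)·3)/(2920/441) = 1995/584.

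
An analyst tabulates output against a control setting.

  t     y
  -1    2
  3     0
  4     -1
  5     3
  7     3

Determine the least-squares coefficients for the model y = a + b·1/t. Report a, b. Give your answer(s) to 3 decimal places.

a = 1.387, b = -0.907

The normal equations are: 5·a + (-31/420)·b = 7;  (-31/420)·a + (217681/176400)·b = -171/140.
det = 5·(217681/176400) − (-31/420)² = 271861/44100.
a = (7·(217681/176400) − (-31/420)·(-171/140))/(271861/44100) = 376966/271861; b = (5·(-171/140) − (-31/420)·7)/(271861/44100) = -246540/271861.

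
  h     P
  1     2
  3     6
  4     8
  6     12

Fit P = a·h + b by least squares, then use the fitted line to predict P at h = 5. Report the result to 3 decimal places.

P̂ = 10.000

Forming XᵀX = [[62, 14]; [14, 4]] and XᵀP = [124, 28]ᵀ gives XᵀX·[a, b]ᵀ = XᵀP.
Determinant 62·4 − 14² = 52.
a = (124·4 − 14·28)/52 = 2; b = (62·28 − 14·124)/52 = 0.
At h = 5: P̂ = (2)·(5) + (0)·(1) = 10.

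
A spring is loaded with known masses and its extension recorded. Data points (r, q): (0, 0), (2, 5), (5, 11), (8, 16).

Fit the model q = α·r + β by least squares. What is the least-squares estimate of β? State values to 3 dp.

Normal-equation sums: Σr·r = 93, Σr = 15, Σ1 = 4.
Right-hand side: Σr·q = 193, Σq = 32.
Normal equations: [[93, 15]; [15, 4]]·[α, β]ᵀ = [193, 32]ᵀ.
det = 93·4 − 15² = 147.
α = (193·4 − 15·32)/147 = 292/147; β = (93·32 − 15·193)/147 = 27/49.

β = 0.551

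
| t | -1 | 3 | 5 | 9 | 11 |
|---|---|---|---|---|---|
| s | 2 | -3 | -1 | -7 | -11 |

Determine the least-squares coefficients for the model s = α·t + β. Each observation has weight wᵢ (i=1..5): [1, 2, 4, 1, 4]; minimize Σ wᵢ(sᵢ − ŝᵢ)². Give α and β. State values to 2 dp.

Sums needed: Σwᵢ·t·t = 684, Σwᵢ·t = 78, Σwᵢ·1 = 12.
Moment sums: Σwᵢ·t·s = -587, Σwᵢ·s = -59.
Eliminating β: 12·(row 1) − 78·(row 2) gives 2124·α = 12·(-587) − 78·(-59) = -2442, so α = -407/354.
Then β = ((-59) − 78·(-407/354))/12 = 905/354.

α = -1.15, β = 2.56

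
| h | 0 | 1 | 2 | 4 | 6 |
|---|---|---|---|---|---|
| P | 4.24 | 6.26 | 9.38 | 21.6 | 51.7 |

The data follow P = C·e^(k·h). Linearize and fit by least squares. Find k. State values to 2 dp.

k = 0.42

Linearized form: ln P = k·h + ln C. From the 5 transformed points,
Σh = 13.0000, Σ(h)² = 57.0000, Σln P = 12.5355, Σh·ln P = 42.2749.
Equations: 57.0000·k + 13.0000·ln C = 42.2749;  13.0000·k + 5·ln C = 12.5355.
Slope k = (n·Σh·ln P − Σh·Σln P)/(n·Σ(h)² − (Σh)²) = (5·42.2749 − 13.0000·12.5355)/116.0000 = 0.41735; ln C = (Σln P − k·Σh)/n = 1.42197.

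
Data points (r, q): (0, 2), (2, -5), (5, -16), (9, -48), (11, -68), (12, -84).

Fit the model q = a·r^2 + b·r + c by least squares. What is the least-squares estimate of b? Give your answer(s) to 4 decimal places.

b = -0.9626

Entries of XᵀX: Σr^2·r^2 = 42579, Σr^2·r = 3921, Σr^2 = 375, Σr·r = 375, Σr = 39, Σ1 = 6.
Right-hand side: Σr^2·q = -24632, Σr·q = -2278, Σq = -219.
XᵀX·[a, b, c]ᵀ = Xᵀq becomes [[42579, 3921, 375]; [3921, 375, 39]; [375, 39, 6]]·[a, b, c]ᵀ = [-24632, -2278, -219]ᵀ.
Solving the 3×3 system (Gaussian elimination) gives a = -10351/20820, b = -20041/20820, c = 2879/3470.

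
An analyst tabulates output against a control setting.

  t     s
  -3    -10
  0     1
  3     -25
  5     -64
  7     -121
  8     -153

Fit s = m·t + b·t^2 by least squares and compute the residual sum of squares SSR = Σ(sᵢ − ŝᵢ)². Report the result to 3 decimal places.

SSR = 6.230

Sums needed: Σt·t = 156, Σt·t^2 = 980, Σt^2·t^2 = 7284.
And Σt·s = -2436, Σt^2·s = -17636.
Normal equations: [[156, 980]; [980, 7284]]·[m, b]ᵀ = [-2436, -17636]ᵀ.
Eliminating b: 7284·(row 1) − 980·(row 2) gives 175904·m = 7284·(-2436) − 980·(-17636) = -460544, so m = -14392/5497.
Then b = ((-17636) − 980·(-14392/5497))/7284 = -11373/5497.
Residuals: 4211/5497, 1, 8108/5497, 4477/5497, -7116/5497, 1967/5497; SSR = 34244/5497.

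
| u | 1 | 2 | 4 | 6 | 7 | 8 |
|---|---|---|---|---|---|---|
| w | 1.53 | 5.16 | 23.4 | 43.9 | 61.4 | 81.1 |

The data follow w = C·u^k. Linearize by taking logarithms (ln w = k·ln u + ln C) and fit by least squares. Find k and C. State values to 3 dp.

k = 1.918, C = 1.485

Let Y = ln w. Fitting Y = k·ln u + ln C by least squares:
Σln u = 7.8966, Σ(ln u)² = 13.7233, Σln w = 17.5139, Σln u·ln w = 29.4370.
Equations: 13.7233·k + 7.8966·ln C = 29.4370;  7.8966·k + 6·ln C = 17.5139.
Slope k = (n·Σln u·ln w − Σln u·Σln w)/(n·Σ(ln u)² − (Σln u)²) = (6·29.4370 − 7.8966·17.5139)/19.9843 = 1.91761; ln C = (Σln w − k·Σln u)/n = 0.39524, so C = exp(0.39524) = 1.48474.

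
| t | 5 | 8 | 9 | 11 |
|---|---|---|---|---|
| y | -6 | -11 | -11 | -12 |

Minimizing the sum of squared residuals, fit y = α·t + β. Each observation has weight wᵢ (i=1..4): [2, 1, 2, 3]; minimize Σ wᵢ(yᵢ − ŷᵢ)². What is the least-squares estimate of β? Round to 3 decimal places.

Compute the Gram sums: Σwᵢ·t·t = 639, Σwᵢ·t = 69, Σwᵢ·1 = 8.
Moment sums: Σwᵢ·t·y = -742, Σwᵢ·y = -81.
So AᵀWA·[α, β]ᵀ = AᵀWy: [[639, 69]; [69, 8]]·[α, β]ᵀ = [-742, -81]ᵀ.
Determinant 639·8 − 69² = 351.
α = ((-742)·8 − 69·(-81))/351 = -347/351; β = (639·(-81) − 69·(-742))/351 = -187/117.

β = -1.598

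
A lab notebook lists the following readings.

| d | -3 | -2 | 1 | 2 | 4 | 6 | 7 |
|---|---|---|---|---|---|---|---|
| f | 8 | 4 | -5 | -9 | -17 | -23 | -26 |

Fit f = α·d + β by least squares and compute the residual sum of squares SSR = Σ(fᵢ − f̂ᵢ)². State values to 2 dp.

SSR = 1.91

The normal system MᵀM·[α, β]ᵀ = Mᵀf is [[119, 15]; [15, 7]]·[α, β]ᵀ = [-443, -68]ᵀ.
Eliminating β: 7·(row 1) − 15·(row 2) gives 608·α = 7·(-443) − 15·(-68) = -2081, so α = -2081/608.
Then β = ((-68) − 15·(-2081/608))/7 = -1447/608.
Residuals: 17/152, -283/608, 61/76, 137/608, -565/608, -51/608, 103/304; SSR = 1161/608.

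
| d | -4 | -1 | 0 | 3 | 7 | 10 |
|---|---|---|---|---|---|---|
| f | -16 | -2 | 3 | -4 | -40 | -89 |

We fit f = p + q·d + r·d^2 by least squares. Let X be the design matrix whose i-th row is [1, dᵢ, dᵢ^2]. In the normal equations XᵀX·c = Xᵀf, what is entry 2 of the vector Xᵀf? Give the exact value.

-1116

Entry 2 ↔ basis d, so (Xᵀf)_{2} = Σᵢ (d)·fᵢ = (-4)·(-16) + (-1)·(-2) + (0)·(3) + (3)·(-4) + (7)·(-40) + (10)·(-89) = -1116.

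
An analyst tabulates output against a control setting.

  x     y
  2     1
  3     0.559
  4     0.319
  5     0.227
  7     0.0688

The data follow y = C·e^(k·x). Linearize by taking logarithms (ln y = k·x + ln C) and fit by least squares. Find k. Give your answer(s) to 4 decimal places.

With ln yᵢ as the transformed response and xᵢ as the regressor:
AᵀA = [[103.0000, 21.0000]; [21.0000, 5]], rhs = [-32.4650, -5.8835]ᵀ  (here Σx = 21.0000, Σ(x)² = 103.0000, Σln y = -5.8835, Σx·ln y = -32.4650).
Solving (det = 74.0000): k = -0.52393, ln C = 1.02380.

k = -0.5239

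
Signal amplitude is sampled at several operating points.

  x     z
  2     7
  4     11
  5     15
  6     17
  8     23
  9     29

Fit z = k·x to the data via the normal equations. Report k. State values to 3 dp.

Entries of MᵀM: Σx·x = 226.
And Σx·z = 680.
Hence k = 680 / 226 ≈ 3.00885.

k = 3.009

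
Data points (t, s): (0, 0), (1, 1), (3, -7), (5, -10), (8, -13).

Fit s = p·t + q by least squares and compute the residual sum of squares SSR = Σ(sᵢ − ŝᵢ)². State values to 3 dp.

SSR = 12.811

MᵀM·[p, q]ᵀ = Mᵀs reads: 99·p + 17·q = -174;  17·p + 5·q = -29.
(Σt·t = 99, Σt = 17, Σ1 = 5, Σt·s = -174, Σs = -29.)
Determinant 99·5 − 17² = 206.
p = ((-174)·5 − 17·(-29))/206 = -377/206; q = (99·(-29) − 17·(-174))/206 = 87/206.
Residuals: -87/206, 248/103, -199/103, -131/103, 251/206; SSR = 2639/206.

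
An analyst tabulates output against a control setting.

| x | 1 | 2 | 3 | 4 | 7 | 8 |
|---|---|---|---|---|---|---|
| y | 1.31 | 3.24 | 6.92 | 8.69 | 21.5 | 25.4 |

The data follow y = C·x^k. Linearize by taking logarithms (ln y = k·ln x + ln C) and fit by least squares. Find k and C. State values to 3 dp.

Taking logs, ln y = k·ln x + ln C, so regress ln y on ln x.
Over the data: Σln x = 7.2034, Σ(ln x)² = 11.7199, Σln y = 11.8450, Σln x·ln y = 18.6341.
Normal system: [[11.7199, 7.2034]; [7.2034, 6]]·[k, ln C]ᵀ = [18.6341, 11.8450]ᵀ.
Solving (det = 18.4301): k = 1.43678, ln C = 0.24921, so C = exp(0.24921) = 1.28301.

k = 1.437, C = 1.283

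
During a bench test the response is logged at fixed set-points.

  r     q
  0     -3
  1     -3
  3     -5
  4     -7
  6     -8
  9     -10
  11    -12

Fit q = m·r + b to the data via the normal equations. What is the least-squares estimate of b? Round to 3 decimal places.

From the data, Σr·r = 264, Σr = 34, Σ1 = 7.
Moment sums: Σr·q = -316, Σq = -48.
Normal equations: [[264, 34]; [34, 7]]·[m, b]ᵀ = [-316, -48]ᵀ.
Δ = 264·7 − 34² = 692.
m = ((-316)·7 − 34·(-48))/692 = -145/173; b = (264·(-48) − 34·(-316))/692 = -482/173.

b = -2.786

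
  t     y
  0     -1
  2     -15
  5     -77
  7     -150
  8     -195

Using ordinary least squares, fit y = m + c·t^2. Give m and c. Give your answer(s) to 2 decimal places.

m = -1.85, c = -3.02

With design matrix A, AᵀA = [[5, 142]; [142, 7138]] and Aᵀy = [-438, -21815]ᵀ.
Eliminating c: 7138·(row 1) − 142·(row 2) gives 15526·m = 7138·(-438) − 142·(-21815) = -28714, so m = -2051/1109.
Then c = ((-21815) − 142·(-2051/1109))/7138 = -6697/2218.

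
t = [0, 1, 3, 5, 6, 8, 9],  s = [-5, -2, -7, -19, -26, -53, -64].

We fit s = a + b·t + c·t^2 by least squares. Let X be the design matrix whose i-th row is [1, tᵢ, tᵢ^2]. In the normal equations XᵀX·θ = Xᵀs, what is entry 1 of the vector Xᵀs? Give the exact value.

Entry 1 ↔ basis 1, so (Xᵀs)_{1} = Σᵢ sᵢ = (1)·(-5) + (1)·(-2) + (1)·(-7) + (1)·(-19) + (1)·(-26) + (1)·(-53) + (1)·(-64) = -176.

-176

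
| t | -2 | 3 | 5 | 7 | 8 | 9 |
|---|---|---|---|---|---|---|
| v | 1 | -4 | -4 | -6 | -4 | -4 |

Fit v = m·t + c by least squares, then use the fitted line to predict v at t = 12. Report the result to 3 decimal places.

v̂ = -6.829

Normal-equation sums: Σt·t = 232, Σt = 30, Σ1 = 6.
And Σt·v = -144, Σv = -21.
Eliminating c: 6·(row 1) − 30·(row 2) gives 492·m = 6·(-144) − 30·(-21) = -234, so m = -39/82.
Then c = ((-21) − 30·(-39/82))/6 = -46/41.
At t = 12: v̂ = (-39/82)·(12) + (-46/41)·(1) = -280/41.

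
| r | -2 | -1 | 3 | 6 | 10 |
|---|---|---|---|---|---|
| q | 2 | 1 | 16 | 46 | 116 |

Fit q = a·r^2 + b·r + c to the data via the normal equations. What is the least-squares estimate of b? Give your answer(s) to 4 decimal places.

b = 1.6611

Entries of XᵀX: Σr^2·r^2 = 11394, Σr^2·r = 1234, Σr^2 = 150, Σr·r = 150, Σr = 16, Σ1 = 5.
Moment sums: Σr^2·q = 13409, Σr·q = 1479, Σq = 181.
Solving the 3×3 system (Gaussian elimination) gives a = 10565/10828, b = 233819/140764, c = 113543/70382.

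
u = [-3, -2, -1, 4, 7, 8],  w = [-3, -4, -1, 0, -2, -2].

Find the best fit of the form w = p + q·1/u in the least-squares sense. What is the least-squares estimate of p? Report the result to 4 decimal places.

MᵀM·[p, q]ᵀ = Mᵀw reads: 6·p + (-221/168)·q = -12;  (-221/168)·p + (41197/28224)·q = 97/28.
(Σ1 = 6, Σ1/u = -221/168, Σ1/u·1/u = 41197/28224, Σw = -12, Σ1/u·w = 97/28.)
Δ = 6·(41197/28224) − (-221/168)² = 198341/28224.
p = ((-12)·(41197/28224) − (-221/168)·(97/28))/(198341/28224) = -28134/15257; q = (6·(97/28) − (-221/168)·(-12))/(198341/28224) = 141120/198341.

p = -1.8440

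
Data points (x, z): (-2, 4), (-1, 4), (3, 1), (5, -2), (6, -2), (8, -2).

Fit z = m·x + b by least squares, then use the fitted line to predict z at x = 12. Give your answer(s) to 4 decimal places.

AᵀA·[m, b]ᵀ = Aᵀz reads: 139·m + 19·b = -47;  19·m + 6·b = 3.
Δ = 139·6 − 19² = 473.
m = ((-47)·6 − 19·3)/473 = -339/473; b = (139·3 − 19·(-47))/473 = 1310/473.
At x = 12: ẑ = (-339/473)·(12) + (1310/473)·(1) = -2758/473.

ẑ = -5.8309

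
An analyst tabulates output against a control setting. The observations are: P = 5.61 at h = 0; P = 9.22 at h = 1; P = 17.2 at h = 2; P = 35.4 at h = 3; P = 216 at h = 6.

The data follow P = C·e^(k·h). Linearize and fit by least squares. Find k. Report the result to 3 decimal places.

Let Y = ln P. Fitting Y = k·h + ln C by least squares:
Sums: Σh = 12.0000, Σ(h)² = 50.0000, Σln P = 15.7328, Σh·ln P = 50.8630.
Normal system: [[50.0000, 12.0000]; [12.0000, 5]]·[k, ln C]ᵀ = [50.8630, 15.7328]ᵀ.
Slope k = (n·Σh·ln P − Σh·Σln P)/(n·Σ(h)² − (Σh)²) = (5·50.8630 − 12.0000·15.7328)/106.0000 = 0.61812; ln C = (Σln P − k·Σh)/n = 1.66307.

k = 0.618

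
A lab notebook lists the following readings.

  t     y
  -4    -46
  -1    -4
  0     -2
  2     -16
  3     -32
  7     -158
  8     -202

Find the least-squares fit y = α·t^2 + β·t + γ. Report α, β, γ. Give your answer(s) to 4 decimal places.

α = -3.0078, β = -1.0512, γ = -2.0170

With design matrix M, MᵀM = [[6851, 825, 143]; [825, 143, 15]; [143, 15, 7]] and Mᵀy = [-21762, -2662, -460]ᵀ.
Row-reducing yields α = -877553/291761, β = -306709/291761, γ = -588478/291761.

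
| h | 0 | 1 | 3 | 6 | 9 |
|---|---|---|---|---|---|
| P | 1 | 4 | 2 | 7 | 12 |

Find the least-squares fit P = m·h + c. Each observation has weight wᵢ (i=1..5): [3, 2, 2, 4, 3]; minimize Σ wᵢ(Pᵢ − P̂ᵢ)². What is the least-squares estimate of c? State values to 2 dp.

MᵀWM·[m, c]ᵀ = MᵀWP reads: 407·m + 59·c = 512;  59·m + 14·c = 79.
Δ = 407·14 − 59² = 2217.
m = (512·14 − 59·79)/2217 = 2507/2217; c = (407·79 − 59·512)/2217 = 1945/2217.

c = 0.88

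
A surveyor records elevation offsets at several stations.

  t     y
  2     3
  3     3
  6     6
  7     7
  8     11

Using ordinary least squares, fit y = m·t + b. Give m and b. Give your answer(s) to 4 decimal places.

m = 1.1940, b = -0.2090

AᵀA·[m, b]ᵀ = Aᵀy reads: 162·m + 26·b = 188;  26·m + 5·b = 30.
(Σt·t = 162, Σt = 26, Σ1 = 5, Σt·y = 188, Σy = 30.)
Determinant 162·5 − 26² = 134.
m = (188·5 − 26·30)/134 = 80/67; b = (162·30 − 26·188)/134 = -14/67.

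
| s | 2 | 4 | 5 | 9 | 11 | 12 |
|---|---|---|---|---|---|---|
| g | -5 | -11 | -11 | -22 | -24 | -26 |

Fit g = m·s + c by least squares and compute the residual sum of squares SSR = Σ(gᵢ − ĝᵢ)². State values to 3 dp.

SSR = 6.093

Forming MᵀM = [[391, 43]; [43, 6]] and Mᵀg = [-883, -99]ᵀ gives MᵀM·[m, c]ᵀ = Mᵀg.
Eliminating c: 6·(row 1) − 43·(row 2) gives 497·m = 6·(-883) − 43·(-99) = -1041, so m = -1041/497.
Then c = ((-99) − 43·(-1041/497))/6 = -740/497.
Residuals: 337/497, -563/497, 478/497, -825/497, 263/497, 310/497; SSR = 3028/497.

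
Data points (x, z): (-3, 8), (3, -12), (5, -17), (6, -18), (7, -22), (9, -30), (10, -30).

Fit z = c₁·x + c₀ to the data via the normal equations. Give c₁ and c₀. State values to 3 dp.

c₁ = -2.975, c₀ = -1.562

MᵀM·[c₁, c₀]ᵀ = Mᵀz reads: 309·c₁ + 37·c₀ = -977;  37·c₁ + 7·c₀ = -121.
Determinant 309·7 − 37² = 794.
c₁ = ((-977)·7 − 37·(-121))/794 = -1181/397; c₀ = (309·(-121) − 37·(-977))/794 = -620/397.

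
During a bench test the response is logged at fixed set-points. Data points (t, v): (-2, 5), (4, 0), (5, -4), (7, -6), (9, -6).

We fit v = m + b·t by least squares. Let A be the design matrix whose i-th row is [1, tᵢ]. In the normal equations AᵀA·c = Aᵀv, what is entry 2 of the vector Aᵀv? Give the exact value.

-126

Entry 2 ↔ basis t, so (Aᵀv)_{2} = Σᵢ (t)·vᵢ = (-2)·(5) + (4)·(0) + (5)·(-4) + (7)·(-6) + (9)·(-6) = -126.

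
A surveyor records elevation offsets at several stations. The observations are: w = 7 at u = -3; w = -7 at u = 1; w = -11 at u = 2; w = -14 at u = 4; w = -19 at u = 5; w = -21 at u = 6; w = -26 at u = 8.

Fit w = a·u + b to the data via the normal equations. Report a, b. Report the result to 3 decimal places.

AᵀA·[a, b]ᵀ = Aᵀw reads: 155·a + 23·b = -535;  23·a + 7·b = -91.
(Σu·u = 155, Σu = 23, Σ1 = 7, Σu·w = -535, Σw = -91.)
Δ = 155·7 − 23² = 556.
a = ((-535)·7 − 23·(-91))/556 = -413/139; b = (155·(-91) − 23·(-535))/556 = -450/139.

a = -2.971, b = -3.237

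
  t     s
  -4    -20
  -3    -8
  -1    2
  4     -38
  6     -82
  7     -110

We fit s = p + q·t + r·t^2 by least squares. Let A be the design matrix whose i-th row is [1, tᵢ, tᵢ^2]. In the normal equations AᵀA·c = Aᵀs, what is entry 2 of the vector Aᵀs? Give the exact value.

-1312

Entry 2 ↔ basis t, so (Aᵀs)_{2} = Σᵢ (t)·sᵢ = (-4)·(-20) + (-3)·(-8) + (-1)·(2) + (4)·(-38) + (6)·(-82) + (7)·(-110) = -1312.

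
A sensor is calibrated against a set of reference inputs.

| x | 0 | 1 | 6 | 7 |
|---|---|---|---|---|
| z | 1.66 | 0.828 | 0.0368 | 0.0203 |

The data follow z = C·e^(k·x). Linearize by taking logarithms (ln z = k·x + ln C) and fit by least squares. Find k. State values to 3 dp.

k = -0.627

Taking logs, ln z = k·x + ln C, so regress ln z on x.
Σx = 14.0000, Σ(x)² = 86.0000, Σln z = -6.8813, Σx·ln z = -47.2822.
Equations: 86.0000·k + 14.0000·ln C = -47.2822;  14.0000·k + 4·ln C = -6.8813.
Slope k = (n·Σx·ln z − Σx·Σln z)/(n·Σ(x)² − (Σx)²) = (4·-47.2822 − 14.0000·-6.8813)/148.0000 = -0.62696; ln C = (Σln z − k·Σx)/n = 0.47404.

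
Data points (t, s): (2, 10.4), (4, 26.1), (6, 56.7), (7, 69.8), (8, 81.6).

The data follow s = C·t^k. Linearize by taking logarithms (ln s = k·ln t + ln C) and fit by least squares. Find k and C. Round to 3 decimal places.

k = 1.526, C = 3.482

Linearized form: ln s = k·ln t + ln C. From the 5 transformed points,
Σln t = 7.8966, Σ(ln t)² = 13.7233, Σln s = 18.2890, Σln t·ln s = 30.7949.
Equations: 13.7233·k + 7.8966·ln C = 30.7949;  7.8966·k + 5·ln C = 18.2890.
Slope k = (n·Σln t·ln s − Σln t·Σln s)/(n·Σ(ln t)² − (Σln t)²) = (5·30.7949 − 7.8966·18.2890)/6.2610 = 1.52606; ln C = (Σln s − k·Σln t)/n = 1.24768, so C = exp(1.24768) = 3.48225.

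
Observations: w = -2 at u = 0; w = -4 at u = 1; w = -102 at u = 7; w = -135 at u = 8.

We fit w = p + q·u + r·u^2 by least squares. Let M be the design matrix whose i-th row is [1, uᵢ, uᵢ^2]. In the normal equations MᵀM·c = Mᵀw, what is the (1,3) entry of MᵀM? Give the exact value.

Row 1 ↔ basis 1, column 3 ↔ basis u^2, so (MᵀM)_{1,3} = Σᵢ u^2 = (1)·(0) + (1)·(1) + (1)·(49) + (1)·(64) = 114.

114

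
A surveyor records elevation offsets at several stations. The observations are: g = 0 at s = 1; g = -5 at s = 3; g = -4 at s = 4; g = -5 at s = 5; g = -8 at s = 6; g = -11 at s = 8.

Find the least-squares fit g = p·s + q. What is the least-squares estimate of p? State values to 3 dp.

Setting ∂/∂p … = 0 gives: 151·p + 27·q = -192;  27·p + 6·q = -33.
(Σs·s = 151, Σs = 27, Σ1 = 6, Σs·g = -192, Σg = -33.)
det = 151·6 − 27² = 177.
p = ((-192)·6 − 27·(-33))/177 = -87/59; q = (151·(-33) − 27·(-192))/177 = 67/59.

p = -1.475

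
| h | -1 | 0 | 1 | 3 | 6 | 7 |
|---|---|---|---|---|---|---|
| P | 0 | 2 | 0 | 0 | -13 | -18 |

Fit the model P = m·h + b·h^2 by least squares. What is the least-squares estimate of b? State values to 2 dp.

Entries of AᵀA: Σh·h = 96, Σh·h^2 = 586, Σh^2·h^2 = 3780.
Moment sums: Σh·P = -204, Σh^2·P = -1350.
Normal equations: [[96, 586]; [586, 3780]]·[m, b]ᵀ = [-204, -1350]ᵀ.
Determinant 96·3780 − 586² = 19484.
m = ((-204)·3780 − 586·(-1350))/19484 = 4995/4871; b = (96·(-1350) − 586·(-204))/19484 = -2514/4871.

b = -0.52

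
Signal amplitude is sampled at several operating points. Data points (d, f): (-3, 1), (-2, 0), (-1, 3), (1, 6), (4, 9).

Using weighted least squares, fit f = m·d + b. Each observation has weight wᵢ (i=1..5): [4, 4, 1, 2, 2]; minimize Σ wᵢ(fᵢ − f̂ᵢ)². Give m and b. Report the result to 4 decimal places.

Setting ∂/∂m … = 0 gives: 87·m + (-11)·b = 69;  (-11)·m + 13·b = 37.
(Σwᵢ·d·d = 87, Σwᵢ·d = -11, Σwᵢ·1 = 13, Σwᵢ·d·f = 69, Σwᵢ·f = 37.)
Eliminating b: 13·(row 1) − (-11)·(row 2) gives 1010·m = 13·69 − (-11)·37 = 1304, so m = 652/505.
Then b = (37 − (-11)·(652/505))/13 = 1989/505.

m = 1.2911, b = 3.9386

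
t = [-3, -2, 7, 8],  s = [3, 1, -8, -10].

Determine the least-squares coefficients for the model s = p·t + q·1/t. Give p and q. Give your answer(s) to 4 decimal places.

The normal system AᵀA·[p, q]ᵀ = Aᵀs is [[126, 4]; [4, 11209/28224]]·[p, q]ᵀ = [-147, -109/28]ᵀ.
Eliminating q: (11209/28224)·(row 1) − 4·(row 2) gives (7625/224)·p = (11209/28224)·(-147) − 4·(-109/28) = -57535/1344, so p = -11507/9150.
Then q = ((-109/28) − 4·(-11507/9150))/(11209/28224) = 4368/1525.

p = -1.2576, q = 2.8643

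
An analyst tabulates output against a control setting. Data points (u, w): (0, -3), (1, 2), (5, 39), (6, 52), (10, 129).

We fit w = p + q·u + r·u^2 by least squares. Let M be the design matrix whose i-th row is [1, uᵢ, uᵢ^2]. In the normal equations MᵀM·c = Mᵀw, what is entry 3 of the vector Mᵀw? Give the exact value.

Entry 3 ↔ basis u^2, so (Mᵀw)_{3} = Σᵢ (u^2)·wᵢ = (0)·(-3) + (1)·(2) + (25)·(39) + (36)·(52) + (100)·(129) = 15749.

15749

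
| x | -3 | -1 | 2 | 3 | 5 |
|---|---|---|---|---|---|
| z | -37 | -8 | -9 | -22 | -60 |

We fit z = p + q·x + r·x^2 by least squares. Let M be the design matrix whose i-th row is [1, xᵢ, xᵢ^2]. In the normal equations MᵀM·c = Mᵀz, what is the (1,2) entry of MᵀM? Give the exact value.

Row 1 ↔ basis 1, column 2 ↔ basis x, so (MᵀM)_{1,2} = Σᵢ x = (1)·(-3) + (1)·(-1) + (1)·(2) + (1)·(3) + (1)·(5) = 6.

6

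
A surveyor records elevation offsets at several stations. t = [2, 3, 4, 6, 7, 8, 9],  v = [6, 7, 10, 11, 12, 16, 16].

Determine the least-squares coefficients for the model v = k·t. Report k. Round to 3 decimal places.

k = 1.911

Entries of MᵀM: Σt·t = 259.
Moment sums: Σt·v = 495.
MᵀM·[k]ᵀ = Mᵀv becomes [[259]]·[k]ᵀ = [495]ᵀ.
Hence k = 495 / 259 ≈ 1.9112.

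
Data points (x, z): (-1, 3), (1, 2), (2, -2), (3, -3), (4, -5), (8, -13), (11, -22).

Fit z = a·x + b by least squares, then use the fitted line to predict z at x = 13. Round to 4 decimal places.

Normal-equation sums: Σx·x = 216, Σx = 28, Σ1 = 7.
Moment sums: Σx·z = -380, Σz = -40.
det = 216·7 − 28² = 728.
a = ((-380)·7 − 28·(-40))/728 = -55/26; b = (216·(-40) − 28·(-380))/728 = 250/91.
At x = 13: ẑ = (-55/26)·(13) + (250/91)·(1) = -4505/182.

ẑ = -24.7527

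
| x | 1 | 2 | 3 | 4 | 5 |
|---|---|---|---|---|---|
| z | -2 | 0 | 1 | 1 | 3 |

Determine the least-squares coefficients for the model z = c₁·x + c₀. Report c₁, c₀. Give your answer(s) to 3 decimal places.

Compute the Gram sums: Σx·x = 55, Σx = 15, Σ1 = 5.
Right-hand side: Σx·z = 20, Σz = 3.
Normal equations: [[55, 15]; [15, 5]]·[c₁, c₀]ᵀ = [20, 3]ᵀ.
Determinant 55·5 − 15² = 50.
c₁ = (20·5 − 15·3)/50 = 11/10; c₀ = (55·3 − 15·20)/50 = -27/10.

c₁ = 1.100, c₀ = -2.700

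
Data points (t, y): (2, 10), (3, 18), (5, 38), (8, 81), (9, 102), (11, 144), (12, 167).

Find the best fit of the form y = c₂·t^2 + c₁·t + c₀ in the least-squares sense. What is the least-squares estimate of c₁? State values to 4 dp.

c₁ = 2.7643

With design matrix M, MᵀM = [[46756, 4460, 448]; [4460, 448, 50]; [448, 50, 7]] and Mᵀy = [56070, 5418, 560]ᵀ.
Inverting the 3×3 Gram matrix, [c₂, c₁, c₀]ᵀ = [3745/4044, 11179/4044, 665/674]ᵀ.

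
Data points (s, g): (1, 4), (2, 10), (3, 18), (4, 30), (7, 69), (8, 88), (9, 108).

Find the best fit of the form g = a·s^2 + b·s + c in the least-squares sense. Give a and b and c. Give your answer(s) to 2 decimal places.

a = 0.95, b = 3.42, c = -0.36

From the data, Σs^2·s^2 = 13412, Σs^2·s = 1684, Σs^2 = 224, Σs·s = 224, Σs = 34, Σ1 = 7.
For Mᵀg: Σs^2·g = 18447, Σs·g = 2357, Σg = 327.
MᵀM·[a, b, c]ᵀ = Mᵀg becomes [[13412, 1684, 224]; [1684, 224, 34]; [224, 34, 7]]·[a, b, c]ᵀ = [18447, 2357, 327]ᵀ.
Solving the 3×3 system (Gaussian elimination) gives a = 20/21, b = 41/12, c = -5/14.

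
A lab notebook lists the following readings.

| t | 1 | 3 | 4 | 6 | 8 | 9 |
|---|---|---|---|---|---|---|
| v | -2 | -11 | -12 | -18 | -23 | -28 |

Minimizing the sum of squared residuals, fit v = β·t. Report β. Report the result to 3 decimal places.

β = -3.029

Forming AᵀA = [[207]] and Aᵀv = [-627]ᵀ gives AᵀA·[β]ᵀ = Aᵀv.
β = (-627)/207 = -3.02899.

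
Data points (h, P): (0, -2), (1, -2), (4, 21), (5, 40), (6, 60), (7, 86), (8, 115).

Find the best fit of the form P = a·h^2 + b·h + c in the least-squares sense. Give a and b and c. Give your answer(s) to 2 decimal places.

Entries of XᵀX: Σh^2·h^2 = 8675, Σh^2·h = 1261, Σh^2 = 191, Σh·h = 191, Σh = 31, Σ1 = 7.
Right-hand side: Σh^2·P = 15068, Σh·P = 2164, ΣP = 318.
Normal equations: [[8675, 1261, 191]; [1261, 191, 31]; [191, 31, 7]]·[a, b, c]ᵀ = [15068, 2164, 318]ᵀ.
Solving the 3×3 system (Gaussian elimination) gives a = 17247/7987, b = -20927/7987, c = -15082/7987.

a = 2.16, b = -2.62, c = -1.89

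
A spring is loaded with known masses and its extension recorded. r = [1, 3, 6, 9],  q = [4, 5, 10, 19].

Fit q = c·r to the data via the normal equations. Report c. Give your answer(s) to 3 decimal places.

Setting ∂/∂c … = 0 gives: 127·c = 250.
(Σr·r = 127, Σr·q = 250.)
Hence c = 250 / 127 ≈ 1.9685.

c = 1.969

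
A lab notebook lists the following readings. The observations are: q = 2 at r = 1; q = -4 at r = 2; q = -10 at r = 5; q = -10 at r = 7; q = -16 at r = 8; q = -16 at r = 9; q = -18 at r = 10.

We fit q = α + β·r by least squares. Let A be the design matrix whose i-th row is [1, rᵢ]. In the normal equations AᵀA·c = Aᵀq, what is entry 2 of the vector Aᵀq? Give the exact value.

-578

Entry 2 ↔ basis r, so (Aᵀq)_{2} = Σᵢ (r)·qᵢ = (1)·(2) + (2)·(-4) + (5)·(-10) + (7)·(-10) + (8)·(-16) + (9)·(-16) + (10)·(-18) = -578.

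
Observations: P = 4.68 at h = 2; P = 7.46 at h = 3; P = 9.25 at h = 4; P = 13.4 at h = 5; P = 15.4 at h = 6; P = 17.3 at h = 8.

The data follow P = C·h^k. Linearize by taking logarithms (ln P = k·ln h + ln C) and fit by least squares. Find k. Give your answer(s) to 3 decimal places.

Taking logs, ln P = k·ln h + ln C, so regress ln P on ln h.
Σln h = 8.6587, Σ(ln h)² = 13.7340, Σln P = 13.9578, Σln h·ln P = 21.3655.
Equations: 13.7340·k + 8.6587·ln C = 21.3655;  8.6587·k + 6·ln C = 13.9578.
Solving (det = 7.4309): k = 0.98735, ln C = 0.90144.

k = 0.987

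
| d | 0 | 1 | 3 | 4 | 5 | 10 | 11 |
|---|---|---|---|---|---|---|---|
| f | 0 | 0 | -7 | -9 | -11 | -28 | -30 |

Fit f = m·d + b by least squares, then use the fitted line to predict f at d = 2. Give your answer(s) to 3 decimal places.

f̂ = -3.877

Normal-equation sums: Σd·d = 272, Σd = 34, Σ1 = 7.
Right-hand side: Σd·f = -722, Σf = -85.
MᵀM·[m, b]ᵀ = Mᵀf becomes [[272, 34]; [34, 7]]·[m, b]ᵀ = [-722, -85]ᵀ.
Determinant 272·7 − 34² = 748.
m = ((-722)·7 − 34·(-85))/748 = -541/187; b = (272·(-85) − 34·(-722))/748 = 21/11.
At d = 2: f̂ = (-541/187)·(2) + (21/11)·(1) = -725/187.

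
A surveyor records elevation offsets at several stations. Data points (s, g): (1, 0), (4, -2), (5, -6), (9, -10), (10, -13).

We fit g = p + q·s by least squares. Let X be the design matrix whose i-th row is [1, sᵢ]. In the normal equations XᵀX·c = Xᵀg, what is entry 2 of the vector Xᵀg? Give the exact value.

-258

Entry 2 ↔ basis s, so (Xᵀg)_{2} = Σᵢ (s)·gᵢ = (1)·(0) + (4)·(-2) + (5)·(-6) + (9)·(-10) + (10)·(-13) = -258.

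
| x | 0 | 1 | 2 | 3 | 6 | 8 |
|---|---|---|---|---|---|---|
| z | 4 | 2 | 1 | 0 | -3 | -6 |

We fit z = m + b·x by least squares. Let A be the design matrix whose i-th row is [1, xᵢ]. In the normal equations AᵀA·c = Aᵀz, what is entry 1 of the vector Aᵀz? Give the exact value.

-2

Entry 1 ↔ basis 1, so (Aᵀz)_{1} = Σᵢ zᵢ = (1)·(4) + (1)·(2) + (1)·(1) + (1)·(0) + (1)·(-3) + (1)·(-6) = -2.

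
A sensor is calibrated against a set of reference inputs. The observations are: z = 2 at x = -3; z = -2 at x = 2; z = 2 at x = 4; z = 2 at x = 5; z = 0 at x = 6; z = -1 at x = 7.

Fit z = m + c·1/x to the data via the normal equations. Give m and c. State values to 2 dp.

Forming AᵀA = [[6, 389/420]; [389/420, 90281/176400]] and Aᵀz = [3, -191/210]ᵀ gives AᵀA·[m, c]ᵀ = Aᵀz.
Determinant 6·(90281/176400) − (389/420)² = 78073/35280.
m = (3·(90281/176400) − (389/420)·(-191/210))/(78073/35280) = 419441/390365; c = (6·(-191/210) − (389/420)·3)/(78073/35280) = -290556/78073.

m = 1.07, c = -3.72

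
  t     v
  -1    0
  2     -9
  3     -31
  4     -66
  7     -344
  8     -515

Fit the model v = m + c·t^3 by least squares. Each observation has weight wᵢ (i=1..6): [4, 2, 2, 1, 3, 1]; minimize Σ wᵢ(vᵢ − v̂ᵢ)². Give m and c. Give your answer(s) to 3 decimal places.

The normal system MᵀWM·[m, c]ᵀ = MᵀWv is [[13, 1671]; [1671, 620777]]·[m, c]ᵀ = [-1693, -623698]ᵀ.
Eliminating c: 620777·(row 1) − 1671·(row 2) gives 5277860·m = 620777·(-1693) − 1671·(-623698) = -8776103, so m = -1253729/753980.
Then c = ((-623698) − 1671·(-1253729/753980))/620777 = -754153/753980.

m = -1.663, c = -1.000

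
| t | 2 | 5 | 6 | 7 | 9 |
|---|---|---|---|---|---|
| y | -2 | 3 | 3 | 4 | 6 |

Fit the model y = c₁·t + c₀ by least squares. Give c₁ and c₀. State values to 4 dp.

c₁ = 1.1119, c₀ = -3.6493

The normal system AᵀA·[c₁, c₀]ᵀ = Aᵀy is [[195, 29]; [29, 5]]·[c₁, c₀]ᵀ = [111, 14]ᵀ.
Determinant 195·5 − 29² = 134.
c₁ = (111·5 − 29·14)/134 = 149/134; c₀ = (195·14 − 29·111)/134 = -489/134.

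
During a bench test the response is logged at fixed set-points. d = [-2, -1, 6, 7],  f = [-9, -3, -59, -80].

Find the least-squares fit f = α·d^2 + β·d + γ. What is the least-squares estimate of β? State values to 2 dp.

Normal-equation sums: Σd^2·d^2 = 3714, Σd^2·d = 550, Σd^2 = 90, Σd·d = 90, Σd = 10, Σ1 = 4.
And Σd^2·f = -6083, Σd·f = -893, Σf = -151.
So AᵀA·[α, β, γ]ᵀ = Aᵀf: [[3714, 550, 90]; [550, 90, 10]; [90, 10, 4]]·[α, β, γ]ᵀ = [-6083, -893, -151]ᵀ.
Solving the 3×3 system (Gaussian elimination) gives α = -27/16, β = 527/1040, γ = -109/104.

β = 0.51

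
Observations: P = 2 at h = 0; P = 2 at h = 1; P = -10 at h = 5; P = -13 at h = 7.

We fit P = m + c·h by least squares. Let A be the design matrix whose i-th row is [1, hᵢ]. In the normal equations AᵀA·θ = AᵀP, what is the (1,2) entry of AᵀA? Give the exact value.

13

Row 1 ↔ basis 1, column 2 ↔ basis h, so (AᵀA)_{1,2} = Σᵢ h = (1)·(0) + (1)·(1) + (1)·(5) + (1)·(7) = 13.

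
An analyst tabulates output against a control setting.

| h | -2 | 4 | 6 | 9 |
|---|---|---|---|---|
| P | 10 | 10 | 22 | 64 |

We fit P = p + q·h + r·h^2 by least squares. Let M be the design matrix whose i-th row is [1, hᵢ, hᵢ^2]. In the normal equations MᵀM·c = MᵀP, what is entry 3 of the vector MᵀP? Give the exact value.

Entry 3 ↔ basis h^2, so (MᵀP)_{3} = Σᵢ (h^2)·Pᵢ = (4)·(10) + (16)·(10) + (36)·(22) + (81)·(64) = 6176.

6176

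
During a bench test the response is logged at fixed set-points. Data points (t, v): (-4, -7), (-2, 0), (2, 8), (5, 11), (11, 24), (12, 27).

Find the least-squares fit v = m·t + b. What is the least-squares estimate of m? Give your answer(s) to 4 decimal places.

From the data, Σt·t = 314, Σt = 24, Σ1 = 6.
Right-hand side: Σt·v = 687, Σv = 63.
det = 314·6 − 24² = 1308.
m = (687·6 − 24·63)/1308 = 435/218; b = (314·63 − 24·687)/1308 = 549/218.

m = 1.9954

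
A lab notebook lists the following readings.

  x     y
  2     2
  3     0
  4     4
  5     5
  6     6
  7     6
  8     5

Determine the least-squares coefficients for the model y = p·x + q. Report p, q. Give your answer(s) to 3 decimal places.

p = 0.821, q = -0.107

From the data, Σx·x = 203, Σx = 35, Σ1 = 7.
Right-hand side: Σx·y = 163, Σy = 28.
So MᵀM·[p, q]ᵀ = Mᵀy: [[203, 35]; [35, 7]]·[p, q]ᵀ = [163, 28]ᵀ.
Determinant 203·7 − 35² = 196.
p = (163·7 − 35·28)/196 = 23/28; q = (203·28 − 35·163)/196 = -3/28.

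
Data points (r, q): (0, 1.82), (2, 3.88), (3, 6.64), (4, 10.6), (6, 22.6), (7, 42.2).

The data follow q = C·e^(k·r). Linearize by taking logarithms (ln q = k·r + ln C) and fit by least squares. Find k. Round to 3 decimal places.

k = 0.445

Let Y = ln q. Fitting Y = k·r + ln C by least squares:
AᵀA = [[114.0000, 22.0000]; [22.0000, 6]], rhs = [62.7391, 13.0690]ᵀ  (here Σr = 22.0000, Σ(r)² = 114.0000, Σln q = 13.0690, Σr·ln q = 62.7391).
Slope k = (n·Σr·ln q − Σr·Σln q)/(n·Σ(r)² − (Σr)²) = (6·62.7391 − 22.0000·13.0690)/200.0000 = 0.44458; ln C = (Σln q − k·Σr)/n = 0.54804.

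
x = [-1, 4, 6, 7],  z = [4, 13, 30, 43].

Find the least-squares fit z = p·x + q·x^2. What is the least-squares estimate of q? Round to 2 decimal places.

From the data, Σx·x = 102, Σx·x^2 = 622, Σx^2·x^2 = 3954.
Right-hand side: Σx·z = 529, Σx^2·z = 3399.
Eliminating q: 3954·(row 1) − 622·(row 2) gives 16424·p = 3954·529 − 622·3399 = -22512, so p = -2814/2053.
Then q = (3399 − 622·(-2814/2053))/3954 = 4415/4106.

q = 1.08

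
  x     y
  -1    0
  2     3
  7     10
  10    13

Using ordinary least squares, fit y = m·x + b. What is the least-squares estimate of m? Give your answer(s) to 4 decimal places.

The normal equations are: 154·m + 18·b = 206;  18·m + 4·b = 26.
(Σx·x = 154, Σx = 18, Σ1 = 4, Σx·y = 206, Σy = 26.)
Eliminating b: 4·(row 1) − 18·(row 2) gives 292·m = 4·206 − 18·26 = 356, so m = 89/73.
Then b = (26 − 18·(89/73))/4 = 74/73.

m = 1.2192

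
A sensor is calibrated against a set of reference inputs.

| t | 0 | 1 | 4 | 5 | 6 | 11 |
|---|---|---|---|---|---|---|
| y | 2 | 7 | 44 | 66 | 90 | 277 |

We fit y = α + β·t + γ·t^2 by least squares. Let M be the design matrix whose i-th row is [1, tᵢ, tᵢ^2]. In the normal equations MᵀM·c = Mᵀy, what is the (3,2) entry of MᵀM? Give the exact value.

Row 3 ↔ basis t^2, column 2 ↔ basis t, so (MᵀM)_{3,2} = Σᵢ (t^2)·(t) = (0)·(0) + (1)·(1) + (16)·(4) + (25)·(5) + (36)·(6) + (121)·(11) = 1737.

1737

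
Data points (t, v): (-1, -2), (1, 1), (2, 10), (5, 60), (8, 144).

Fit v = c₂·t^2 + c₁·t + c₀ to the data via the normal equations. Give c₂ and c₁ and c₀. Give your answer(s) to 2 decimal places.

Compute the Gram sums: Σt^2·t^2 = 4739, Σt^2·t = 645, Σt^2 = 95, Σt·t = 95, Σt = 15, Σ1 = 5.
For Mᵀv: Σt^2·v = 10755, Σt·v = 1475, Σv = 213.
Row-reducing yields c₂ = 574/285, c₁ = 1054/475, c₀ = -3311/1425.

c₂ = 2.01, c₁ = 2.22, c₀ = -2.32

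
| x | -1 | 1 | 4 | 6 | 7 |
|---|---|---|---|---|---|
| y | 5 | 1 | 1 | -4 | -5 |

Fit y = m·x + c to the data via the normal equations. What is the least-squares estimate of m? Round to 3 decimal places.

m = -1.155

MᵀM·[m, c]ᵀ = Mᵀy reads: 103·m + 17·c = -59;  17·m + 5·c = -2.
(Σx·x = 103, Σx = 17, Σ1 = 5, Σx·y = -59, Σy = -2.)
Eliminating c: 5·(row 1) − 17·(row 2) gives 226·m = 5·(-59) − 17·(-2) = -261, so m = -261/226.
Then c = ((-2) − 17·(-261/226))/5 = 797/226.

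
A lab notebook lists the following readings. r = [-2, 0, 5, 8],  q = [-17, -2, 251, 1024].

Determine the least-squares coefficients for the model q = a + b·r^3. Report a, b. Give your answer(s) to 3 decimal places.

a = -0.893, b = 2.003

With design matrix X, XᵀX = [[4, 629]; [629, 277833]] and Xᵀq = [1256, 555799]ᵀ.
Eliminating b: 277833·(row 1) − 629·(row 2) gives 715691·a = 277833·1256 − 629·555799 = -639323, so a = -17279/19343.
Then b = (555799 − 629·(-17279/19343))/277833 = 1433172/715691.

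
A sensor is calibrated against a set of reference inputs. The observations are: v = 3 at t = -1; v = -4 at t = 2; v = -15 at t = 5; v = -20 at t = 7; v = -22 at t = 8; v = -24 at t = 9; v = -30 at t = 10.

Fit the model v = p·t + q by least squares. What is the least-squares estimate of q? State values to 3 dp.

q = 0.647

The normal system AᵀA·[p, q]ᵀ = Aᵀv is [[324, 40]; [40, 7]]·[p, q]ᵀ = [-918, -112]ᵀ.
Δ = 324·7 − 40² = 668.
p = ((-918)·7 − 40·(-112))/668 = -973/334; q = (324·(-112) − 40·(-918))/668 = 108/167.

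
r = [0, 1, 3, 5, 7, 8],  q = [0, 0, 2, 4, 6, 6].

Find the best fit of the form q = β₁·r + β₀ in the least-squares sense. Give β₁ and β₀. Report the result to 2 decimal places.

β₁ = 0.85, β₀ = -0.38

Setting ∂/∂β₁ … = 0 gives: 148·β₁ + 24·β₀ = 116;  24·β₁ + 6·β₀ = 18.
(Σr·r = 148, Σr = 24, Σ1 = 6, Σr·q = 116, Σq = 18.)
Δ = 148·6 − 24² = 312.
β₁ = (116·6 − 24·18)/312 = 11/13; β₀ = (148·18 − 24·116)/312 = -5/13.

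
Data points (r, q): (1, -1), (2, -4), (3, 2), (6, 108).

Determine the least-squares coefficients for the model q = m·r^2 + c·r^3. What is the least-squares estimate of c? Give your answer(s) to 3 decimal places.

With design matrix M, MᵀM = [[1394, 8052]; [8052, 47450]] and Mᵀq = [3889, 23349]ᵀ.
Determinant 1394·47450 − 8052² = 1310596.
m = (3889·47450 − 8052·23349)/1310596 = -1736549/655298; c = (1394·23349 − 8052·3889)/1310596 = 617139/655298.

c = 0.942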